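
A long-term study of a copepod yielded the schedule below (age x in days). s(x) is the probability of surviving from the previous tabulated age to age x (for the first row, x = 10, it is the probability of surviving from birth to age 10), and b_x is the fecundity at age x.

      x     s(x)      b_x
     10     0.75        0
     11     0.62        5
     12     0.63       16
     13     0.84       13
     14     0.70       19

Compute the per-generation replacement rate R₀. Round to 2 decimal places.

13.48

Survivorship from birth: l_x = s_10·s_11·…·s_x.
  l_10 = 0.75000
  l_11 = 0.46500
  l_12 = 0.29295
  l_13 = 0.24608
  l_14 = 0.17225
R₀ = Σ l_x b_x:
  age 10: 0.75000 × 0 = 0.0000
  age 11: 0.46500 × 5 = 2.3250
  age 12: 0.29295 × 16 = 4.6872
  age 13: 0.24608 × 13 = 3.1990
  age 14: 0.17225 × 19 = 3.2727
R₀ = 0.0000 + 2.3250 + 4.6872 + 3.1990 + 3.2727 = 13.4840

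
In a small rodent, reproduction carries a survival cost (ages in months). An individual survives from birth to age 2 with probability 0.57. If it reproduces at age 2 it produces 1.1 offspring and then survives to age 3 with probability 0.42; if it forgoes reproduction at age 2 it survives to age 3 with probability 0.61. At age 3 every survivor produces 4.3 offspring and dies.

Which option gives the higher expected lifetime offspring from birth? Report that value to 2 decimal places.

1.66

breed at age 2: R₀ = 0.57 × (1.1 + 0.42 × 4.3) = 0.57 × 2.9060 = 1.6564
delay to age 3: R₀ = 0.57 × (0.61 × 4.3) = 0.57 × 2.6230 = 1.4951
Higher: breed at age 2 (1.6564).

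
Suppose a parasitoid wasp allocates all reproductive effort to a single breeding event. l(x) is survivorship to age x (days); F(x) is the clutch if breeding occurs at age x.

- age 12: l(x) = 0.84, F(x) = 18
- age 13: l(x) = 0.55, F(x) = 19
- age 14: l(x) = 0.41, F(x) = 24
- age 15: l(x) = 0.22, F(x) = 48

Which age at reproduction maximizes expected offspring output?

Expected offspring if breeding at age x = l(x) × F(x):
  age 12: 0.84 × 18 = 15.120
  age 13: 0.55 × 19 = 10.450
  age 14: 0.41 × 24 = 9.840
  age 15: 0.22 × 48 = 10.560
Maximum at age 12 (15.120).

12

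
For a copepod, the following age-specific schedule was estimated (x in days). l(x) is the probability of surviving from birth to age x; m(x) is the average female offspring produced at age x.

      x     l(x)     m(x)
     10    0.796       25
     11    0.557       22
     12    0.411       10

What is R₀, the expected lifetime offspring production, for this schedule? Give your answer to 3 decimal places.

R₀ = Σ l(x) m(x):
  age 10: 0.796 × 25 = 19.9000
  age 11: 0.557 × 22 = 12.2540
  age 12: 0.411 × 10 = 4.1100
R₀ = 19.9000 + 12.2540 + 4.1100 = 36.2640

36.264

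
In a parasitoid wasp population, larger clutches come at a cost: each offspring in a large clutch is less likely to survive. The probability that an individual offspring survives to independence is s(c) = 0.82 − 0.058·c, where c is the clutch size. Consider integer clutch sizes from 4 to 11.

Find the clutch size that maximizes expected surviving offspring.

7

Expected surviving offspring = c × s(c):
  c=4: 4 × 0.588 = 2.352
  c=5: 5 × 0.530 = 2.650
  c=6: 6 × 0.472 = 2.832
  c=7: 7 × 0.414 = 2.898
  c=8: 8 × 0.356 = 2.848
  c=9: 9 × 0.298 = 2.682
  c=10: 10 × 0.240 = 2.400
  c=11: 11 × 0.182 = 2.002
Maximum at c = 7 (2.898 surviving offspring).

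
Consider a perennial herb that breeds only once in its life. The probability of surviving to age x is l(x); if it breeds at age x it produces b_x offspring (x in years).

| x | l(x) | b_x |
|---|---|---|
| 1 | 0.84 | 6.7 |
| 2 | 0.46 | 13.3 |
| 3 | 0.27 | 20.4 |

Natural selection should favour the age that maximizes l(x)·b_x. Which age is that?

2

Expected offspring if breeding at age x = l(x) × b_x:
  age 1: 0.84 × 6.7 = 5.628
  age 2: 0.46 × 13.3 = 6.118
  age 3: 0.27 × 20.4 = 5.508
Maximum at age 2 (6.118).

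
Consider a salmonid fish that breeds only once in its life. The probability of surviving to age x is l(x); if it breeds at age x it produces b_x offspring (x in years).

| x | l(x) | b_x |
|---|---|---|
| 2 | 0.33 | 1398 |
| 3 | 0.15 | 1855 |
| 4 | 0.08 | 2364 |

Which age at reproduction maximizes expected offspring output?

2

Expected offspring if breeding at age x = l(x) × b_x:
  age 2: 0.33 × 1398 = 461.340
  age 3: 0.15 × 1855 = 278.250
  age 4: 0.08 × 2364 = 189.120
Maximum at age 2 (461.340).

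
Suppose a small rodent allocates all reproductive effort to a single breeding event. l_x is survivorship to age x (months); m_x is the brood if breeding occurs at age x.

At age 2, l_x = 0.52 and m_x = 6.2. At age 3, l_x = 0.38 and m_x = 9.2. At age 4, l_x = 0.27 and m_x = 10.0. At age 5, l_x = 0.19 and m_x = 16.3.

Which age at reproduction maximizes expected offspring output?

3

Expected offspring if breeding at age x = l_x × m_x:
  age 2: 0.52 × 6.2 = 3.224
  age 3: 0.38 × 9.2 = 3.496
  age 4: 0.27 × 10.0 = 2.700
  age 5: 0.19 × 16.3 = 3.097
Maximum at age 3 (3.496).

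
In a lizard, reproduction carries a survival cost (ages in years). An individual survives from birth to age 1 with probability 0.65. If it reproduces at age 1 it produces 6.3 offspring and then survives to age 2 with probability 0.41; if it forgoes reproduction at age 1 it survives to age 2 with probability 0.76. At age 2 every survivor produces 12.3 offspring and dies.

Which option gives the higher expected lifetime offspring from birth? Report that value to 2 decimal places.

7.37

breed at age 1: R₀ = 0.65 × (6.3 + 0.41 × 12.3) = 0.65 × 11.3430 = 7.3730
delay to age 2: R₀ = 0.65 × (0.76 × 12.3) = 0.65 × 9.3480 = 6.0762
Higher: breed at age 1 (7.3730).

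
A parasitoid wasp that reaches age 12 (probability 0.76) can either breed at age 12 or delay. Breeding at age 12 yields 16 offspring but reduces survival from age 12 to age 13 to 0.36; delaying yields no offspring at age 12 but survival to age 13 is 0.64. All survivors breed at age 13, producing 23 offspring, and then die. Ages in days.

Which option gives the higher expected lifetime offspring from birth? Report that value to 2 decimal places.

breed at age 12: R₀ = 0.76 × (16 + 0.36 × 23) = 0.76 × 24.2800 = 18.4528
delay to age 13: R₀ = 0.76 × (0.64 × 23) = 0.76 × 14.7200 = 11.1872
Higher: breed at age 12 (18.4528).

18.45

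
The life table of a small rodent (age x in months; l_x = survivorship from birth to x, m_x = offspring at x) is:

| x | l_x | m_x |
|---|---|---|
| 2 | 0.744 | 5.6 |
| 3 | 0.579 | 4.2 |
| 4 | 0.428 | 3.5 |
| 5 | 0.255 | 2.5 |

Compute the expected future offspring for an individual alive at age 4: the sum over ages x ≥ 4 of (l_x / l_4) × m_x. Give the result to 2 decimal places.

4.99

l_4 = 0.428. Conditional survival from age 4 to x is l_x / l_4.
  x=4: (0.428/0.428) × 3.5 = 3.5000
  x=5: (0.255/0.428) × 2.5 = 1.4895
Sum = 3.5000 + 1.4895 = 4.9895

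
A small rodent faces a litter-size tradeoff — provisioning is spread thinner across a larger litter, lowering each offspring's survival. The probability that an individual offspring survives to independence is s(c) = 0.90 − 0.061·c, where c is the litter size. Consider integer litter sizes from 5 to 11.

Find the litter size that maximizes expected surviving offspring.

Expected surviving offspring = c × s(c):
  c=5: 5 × 0.595 = 2.975
  c=6: 6 × 0.534 = 3.204
  c=7: 7 × 0.473 = 3.311
  c=8: 8 × 0.412 = 3.296
  c=9: 9 × 0.351 = 3.159
  c=10: 10 × 0.290 = 2.900
  c=11: 11 × 0.229 = 2.519
Maximum at c = 7 (3.311 surviving offspring).

7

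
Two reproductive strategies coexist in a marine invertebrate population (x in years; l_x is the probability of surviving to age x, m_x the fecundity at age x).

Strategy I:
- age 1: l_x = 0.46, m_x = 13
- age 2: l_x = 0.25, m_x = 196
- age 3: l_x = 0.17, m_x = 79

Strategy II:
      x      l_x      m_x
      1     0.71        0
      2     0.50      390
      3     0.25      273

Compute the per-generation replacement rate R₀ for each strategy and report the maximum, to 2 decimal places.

263.25

Strategy I: R₀ = 0.46×13 + 0.25×196 + 0.17×79 = 68.4100
Strategy II: R₀ = 0.71×0 + 0.50×390 + 0.25×273 = 263.2500
Highest R₀: strategy II with 263.2500.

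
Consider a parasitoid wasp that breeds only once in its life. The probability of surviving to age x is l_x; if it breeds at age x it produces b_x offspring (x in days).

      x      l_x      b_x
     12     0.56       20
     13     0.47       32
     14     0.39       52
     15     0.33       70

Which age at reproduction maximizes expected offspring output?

15

Expected offspring if breeding at age x = l_x × b_x:
  age 12: 0.56 × 20 = 11.200
  age 13: 0.47 × 32 = 15.040
  age 14: 0.39 × 52 = 20.280
  age 15: 0.33 × 70 = 23.100
Maximum at age 15 (23.100).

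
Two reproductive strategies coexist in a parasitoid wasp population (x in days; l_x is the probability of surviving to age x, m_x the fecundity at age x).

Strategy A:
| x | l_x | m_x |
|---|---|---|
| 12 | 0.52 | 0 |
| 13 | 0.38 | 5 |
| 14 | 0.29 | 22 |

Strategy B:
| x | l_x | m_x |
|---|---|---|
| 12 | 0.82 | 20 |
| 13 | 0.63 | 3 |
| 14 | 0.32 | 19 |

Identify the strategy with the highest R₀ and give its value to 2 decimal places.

24.37

Strategy A: R₀ = 0.52×0 + 0.38×5 + 0.29×22 = 8.2800
Strategy B: R₀ = 0.82×20 + 0.63×3 + 0.32×19 = 24.3700
Highest R₀: strategy B with 24.3700.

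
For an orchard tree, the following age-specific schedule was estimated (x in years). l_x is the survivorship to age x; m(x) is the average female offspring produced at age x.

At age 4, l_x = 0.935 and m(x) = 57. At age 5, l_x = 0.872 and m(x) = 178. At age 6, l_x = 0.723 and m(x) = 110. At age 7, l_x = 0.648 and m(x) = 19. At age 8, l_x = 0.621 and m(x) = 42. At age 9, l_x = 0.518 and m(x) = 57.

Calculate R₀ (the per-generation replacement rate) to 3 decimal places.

R₀ = Σ l_x m(x):
  age 4: 0.935 × 57 = 53.2950
  age 5: 0.872 × 178 = 155.2160
  age 6: 0.723 × 110 = 79.5300
  age 7: 0.648 × 19 = 12.3120
  age 8: 0.621 × 42 = 26.0820
  age 9: 0.518 × 57 = 29.5260
R₀ = 53.2950 + 155.2160 + 79.5300 + 12.3120 + 26.0820 + 29.5260 = 355.9610

355.961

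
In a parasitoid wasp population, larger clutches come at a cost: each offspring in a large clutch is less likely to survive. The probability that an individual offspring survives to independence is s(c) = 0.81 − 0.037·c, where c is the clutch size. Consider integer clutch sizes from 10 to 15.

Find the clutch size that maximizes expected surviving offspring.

Expected surviving offspring = c × s(c):
  c=10: 10 × 0.440 = 4.400
  c=11: 11 × 0.403 = 4.433
  c=12: 12 × 0.366 = 4.392
  c=13: 13 × 0.329 = 4.277
  c=14: 14 × 0.292 = 4.088
  c=15: 15 × 0.255 = 3.825
Maximum at c = 11 (4.433 surviving offspring).

11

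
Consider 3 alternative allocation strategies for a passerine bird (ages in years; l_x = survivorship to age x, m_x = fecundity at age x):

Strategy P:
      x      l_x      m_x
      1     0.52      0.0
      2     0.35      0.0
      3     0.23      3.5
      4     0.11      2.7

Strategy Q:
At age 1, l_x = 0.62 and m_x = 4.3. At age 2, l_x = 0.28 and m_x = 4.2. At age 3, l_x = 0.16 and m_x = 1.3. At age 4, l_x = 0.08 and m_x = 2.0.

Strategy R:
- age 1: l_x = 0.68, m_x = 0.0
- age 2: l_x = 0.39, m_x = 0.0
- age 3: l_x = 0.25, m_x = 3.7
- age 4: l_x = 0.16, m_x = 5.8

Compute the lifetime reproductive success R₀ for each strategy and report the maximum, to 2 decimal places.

Strategy P: R₀ = 0.52×0.0 + 0.35×0.0 + 0.23×3.5 + 0.11×2.7 = 1.1020
Strategy Q: R₀ = 0.62×4.3 + 0.28×4.2 + 0.16×1.3 + 0.08×2.0 = 4.2100
Strategy R: R₀ = 0.68×0.0 + 0.39×0.0 + 0.25×3.7 + 0.16×5.8 = 1.8530
Highest R₀: strategy Q with 4.2100.

4.21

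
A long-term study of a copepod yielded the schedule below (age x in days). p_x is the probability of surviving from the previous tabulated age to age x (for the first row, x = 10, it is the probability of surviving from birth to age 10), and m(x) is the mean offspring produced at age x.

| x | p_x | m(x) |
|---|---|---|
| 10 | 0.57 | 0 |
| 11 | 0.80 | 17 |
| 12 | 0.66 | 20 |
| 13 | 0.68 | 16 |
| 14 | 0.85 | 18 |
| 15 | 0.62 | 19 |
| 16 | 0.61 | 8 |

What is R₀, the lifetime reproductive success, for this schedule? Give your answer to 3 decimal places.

Survivorship from birth: l_x = p_10·p_11·…·p_x.
  l_10 = 0.57000
  l_11 = 0.45600
  l_12 = 0.30096
  l_13 = 0.20465
  l_14 = 0.17395
  l_15 = 0.10785
  l_16 = 0.06579
R₀ = Σ l_x m(x):
  age 10: 0.57000 × 0 = 0.0000
  age 11: 0.45600 × 17 = 7.7520
  age 12: 0.30096 × 20 = 6.0192
  age 13: 0.20465 × 16 = 3.2744
  age 14: 0.17395 × 18 = 3.1311
  age 15: 0.10785 × 19 = 2.0492
  age 16: 0.06579 × 8 = 0.5263
R₀ = 0.0000 + 7.7520 + 6.0192 + 3.2744 + 3.1311 + 2.0492 + 0.5263 = 22.7522

22.752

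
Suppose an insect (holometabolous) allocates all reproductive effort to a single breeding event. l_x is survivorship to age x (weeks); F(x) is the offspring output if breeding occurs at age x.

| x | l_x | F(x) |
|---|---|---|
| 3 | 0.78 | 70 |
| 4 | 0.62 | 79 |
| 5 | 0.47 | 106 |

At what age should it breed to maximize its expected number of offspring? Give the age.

Expected offspring if breeding at age x = l_x × F(x):
  age 3: 0.78 × 70 = 54.600
  age 4: 0.62 × 79 = 48.980
  age 5: 0.47 × 106 = 49.820
Maximum at age 3 (54.600).

3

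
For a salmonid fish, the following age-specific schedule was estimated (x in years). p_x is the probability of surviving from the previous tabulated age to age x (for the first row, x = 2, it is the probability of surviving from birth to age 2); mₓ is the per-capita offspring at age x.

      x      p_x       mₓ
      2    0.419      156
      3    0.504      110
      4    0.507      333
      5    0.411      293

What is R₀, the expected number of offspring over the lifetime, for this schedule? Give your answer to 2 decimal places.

Survivorship from birth: l_x = p_2·p_3·…·p_x.
  l_2 = 0.41900
  l_3 = 0.21118
  l_4 = 0.10707
  l_5 = 0.04400
R₀ = Σ l_x mₓ:
  age 2: 0.41900 × 156 = 65.3640
  age 3: 0.21118 × 110 = 23.2298
  age 4: 0.10707 × 333 = 35.6543
  age 5: 0.04400 × 293 = 12.8920
R₀ = 65.3640 + 23.2298 + 35.6543 + 12.8920 = 137.1401

137.14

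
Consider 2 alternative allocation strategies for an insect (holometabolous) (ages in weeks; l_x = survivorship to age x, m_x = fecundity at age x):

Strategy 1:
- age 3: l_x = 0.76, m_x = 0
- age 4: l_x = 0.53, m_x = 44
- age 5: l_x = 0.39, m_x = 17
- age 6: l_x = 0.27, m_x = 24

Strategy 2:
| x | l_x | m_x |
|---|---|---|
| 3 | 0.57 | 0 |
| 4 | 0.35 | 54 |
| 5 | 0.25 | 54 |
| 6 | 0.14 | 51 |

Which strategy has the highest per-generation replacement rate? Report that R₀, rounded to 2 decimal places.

Strategy 1: R₀ = 0.76×0 + 0.53×44 + 0.39×17 + 0.27×24 = 36.4300
Strategy 2: R₀ = 0.57×0 + 0.35×54 + 0.25×54 + 0.14×51 = 39.5400
Highest R₀: strategy 2 with 39.5400.

39.54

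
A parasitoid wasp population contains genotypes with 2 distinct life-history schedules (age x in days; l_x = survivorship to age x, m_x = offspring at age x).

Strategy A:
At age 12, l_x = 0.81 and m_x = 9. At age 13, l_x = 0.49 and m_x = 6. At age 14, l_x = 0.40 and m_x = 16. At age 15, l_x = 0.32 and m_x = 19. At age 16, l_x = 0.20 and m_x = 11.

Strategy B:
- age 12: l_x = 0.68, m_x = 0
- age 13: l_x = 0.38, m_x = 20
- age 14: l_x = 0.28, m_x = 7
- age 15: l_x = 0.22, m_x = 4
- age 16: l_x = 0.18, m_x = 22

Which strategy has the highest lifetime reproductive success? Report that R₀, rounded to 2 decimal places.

Strategy A: R₀ = 0.81×9 + 0.49×6 + 0.40×16 + 0.32×19 + 0.20×11 = 24.9100
Strategy B: R₀ = 0.68×0 + 0.38×20 + 0.28×7 + 0.22×4 + 0.18×22 = 14.4000
Highest R₀: strategy A with 24.9100.

24.91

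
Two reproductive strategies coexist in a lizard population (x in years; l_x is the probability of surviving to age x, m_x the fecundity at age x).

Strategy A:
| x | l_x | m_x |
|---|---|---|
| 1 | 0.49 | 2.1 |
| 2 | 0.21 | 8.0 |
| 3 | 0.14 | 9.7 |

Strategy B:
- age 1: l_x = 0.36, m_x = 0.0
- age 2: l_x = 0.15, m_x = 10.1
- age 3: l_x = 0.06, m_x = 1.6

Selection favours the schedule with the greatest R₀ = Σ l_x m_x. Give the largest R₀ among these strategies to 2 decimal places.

4.07

Strategy A: R₀ = 0.49×2.1 + 0.21×8.0 + 0.14×9.7 = 4.0670
Strategy B: R₀ = 0.36×0.0 + 0.15×10.1 + 0.06×1.6 = 1.6110
Highest R₀: strategy A with 4.0670.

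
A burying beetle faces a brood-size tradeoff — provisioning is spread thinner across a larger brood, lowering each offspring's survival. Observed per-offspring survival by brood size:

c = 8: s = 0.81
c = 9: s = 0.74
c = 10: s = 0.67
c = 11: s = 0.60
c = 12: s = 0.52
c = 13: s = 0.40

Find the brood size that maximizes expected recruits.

Expected recruits = c × s(c):
  c=8: 8 × 0.81 = 6.480
  c=9: 9 × 0.74 = 6.660
  c=10: 10 × 0.67 = 6.700
  c=11: 11 × 0.60 = 6.600
  c=12: 12 × 0.52 = 6.240
  c=13: 13 × 0.40 = 5.200
Maximum at c = 10 (6.700 recruits).

10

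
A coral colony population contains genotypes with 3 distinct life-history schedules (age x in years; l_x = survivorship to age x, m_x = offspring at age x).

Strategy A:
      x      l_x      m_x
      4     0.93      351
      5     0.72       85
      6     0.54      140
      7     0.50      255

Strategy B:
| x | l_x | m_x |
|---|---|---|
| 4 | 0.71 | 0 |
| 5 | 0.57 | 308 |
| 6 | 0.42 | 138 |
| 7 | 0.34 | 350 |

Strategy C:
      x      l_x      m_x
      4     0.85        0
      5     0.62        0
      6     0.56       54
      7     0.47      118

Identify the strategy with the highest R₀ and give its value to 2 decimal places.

Strategy A: R₀ = 0.93×351 + 0.72×85 + 0.54×140 + 0.50×255 = 590.7300
Strategy B: R₀ = 0.71×0 + 0.57×308 + 0.42×138 + 0.34×350 = 352.5200
Strategy C: R₀ = 0.85×0 + 0.62×0 + 0.56×54 + 0.47×118 = 85.7000
Highest R₀: strategy A with 590.7300.

590.73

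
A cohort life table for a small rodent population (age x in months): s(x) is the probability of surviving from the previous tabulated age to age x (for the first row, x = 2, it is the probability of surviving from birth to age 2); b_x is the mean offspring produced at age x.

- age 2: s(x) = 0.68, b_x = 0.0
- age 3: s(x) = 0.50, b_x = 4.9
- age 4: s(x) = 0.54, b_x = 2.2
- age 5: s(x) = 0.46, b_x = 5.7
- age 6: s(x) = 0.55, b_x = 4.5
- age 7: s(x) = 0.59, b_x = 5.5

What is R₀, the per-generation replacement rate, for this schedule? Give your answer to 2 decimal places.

2.91

Survivorship from birth: l_x = s_2·s_3·…·s_x.
  l_2 = 0.68000
  l_3 = 0.34000
  l_4 = 0.18360
  l_5 = 0.08446
  l_6 = 0.04645
  l_7 = 0.02741
R₀ = Σ l_x b_x:
  age 2: 0.68000 × 0.0 = 0.0000
  age 3: 0.34000 × 4.9 = 1.6660
  age 4: 0.18360 × 2.2 = 0.4039
  age 5: 0.08446 × 5.7 = 0.4814
  age 6: 0.04645 × 4.5 = 0.2090
  age 7: 0.02741 × 5.5 = 0.1508
R₀ = 0.0000 + 1.6660 + 0.4039 + 0.4814 + 0.2090 + 0.1508 = 2.9111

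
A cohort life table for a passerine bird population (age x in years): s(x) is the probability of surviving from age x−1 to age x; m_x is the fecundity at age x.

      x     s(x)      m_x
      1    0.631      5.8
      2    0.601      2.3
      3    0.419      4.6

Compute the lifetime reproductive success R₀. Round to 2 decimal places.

Survivorship from birth: l_x = s_1·s_2·…·s_x.
  l_1 = 0.63100
  l_2 = 0.37923
  l_3 = 0.15890
R₀ = Σ l_x m_x:
  age 1: 0.63100 × 5.8 = 3.6598
  age 2: 0.37923 × 2.3 = 0.8722
  age 3: 0.15890 × 4.6 = 0.7309
R₀ = 3.6598 + 0.8722 + 0.7309 = 5.2630

5.26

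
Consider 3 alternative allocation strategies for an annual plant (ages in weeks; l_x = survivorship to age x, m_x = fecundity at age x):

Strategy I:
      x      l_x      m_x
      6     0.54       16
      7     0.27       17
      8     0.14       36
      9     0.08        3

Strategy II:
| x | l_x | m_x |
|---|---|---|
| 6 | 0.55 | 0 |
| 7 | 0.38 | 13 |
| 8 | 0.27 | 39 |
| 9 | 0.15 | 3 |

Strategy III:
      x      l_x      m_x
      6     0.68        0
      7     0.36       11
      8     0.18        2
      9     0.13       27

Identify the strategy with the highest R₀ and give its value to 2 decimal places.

Strategy I: R₀ = 0.54×16 + 0.27×17 + 0.14×36 + 0.08×3 = 18.5100
Strategy II: R₀ = 0.55×0 + 0.38×13 + 0.27×39 + 0.15×3 = 15.9200
Strategy III: R₀ = 0.68×0 + 0.36×11 + 0.18×2 + 0.13×27 = 7.8300
Highest R₀: strategy I with 18.5100.

18.51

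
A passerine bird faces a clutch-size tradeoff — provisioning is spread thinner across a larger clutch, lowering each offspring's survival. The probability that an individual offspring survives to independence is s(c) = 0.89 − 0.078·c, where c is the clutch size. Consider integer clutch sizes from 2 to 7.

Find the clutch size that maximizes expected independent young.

6

Expected independent young = c × s(c):
  c=2: 2 × 0.734 = 1.468
  c=3: 3 × 0.656 = 1.968
  c=4: 4 × 0.578 = 2.312
  c=5: 5 × 0.500 = 2.500
  c=6: 6 × 0.422 = 2.532
  c=7: 7 × 0.344 = 2.408
Maximum at c = 6 (2.532 independent young).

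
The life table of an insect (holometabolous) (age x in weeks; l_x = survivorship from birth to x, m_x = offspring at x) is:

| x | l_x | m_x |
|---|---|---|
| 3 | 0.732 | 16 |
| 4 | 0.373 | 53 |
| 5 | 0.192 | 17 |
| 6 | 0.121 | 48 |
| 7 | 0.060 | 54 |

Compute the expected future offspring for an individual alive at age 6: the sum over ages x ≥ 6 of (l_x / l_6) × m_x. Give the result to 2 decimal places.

74.78

l_6 = 0.121. Conditional survival from age 6 to x is l_x / l_6.
  x=6: (0.121/0.121) × 48 = 48.0000
  x=7: (0.060/0.121) × 54 = 26.7769
Sum = 48.0000 + 26.7769 = 74.7769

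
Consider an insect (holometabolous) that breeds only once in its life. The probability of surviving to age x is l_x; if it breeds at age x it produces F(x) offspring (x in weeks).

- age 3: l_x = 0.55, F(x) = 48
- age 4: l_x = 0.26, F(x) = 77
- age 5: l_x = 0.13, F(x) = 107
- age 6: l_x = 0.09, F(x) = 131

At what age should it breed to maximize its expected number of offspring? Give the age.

Expected offspring if breeding at age x = l_x × F(x):
  age 3: 0.55 × 48 = 26.400
  age 4: 0.26 × 77 = 20.020
  age 5: 0.13 × 107 = 13.910
  age 6: 0.09 × 131 = 11.790
Maximum at age 3 (26.400).

3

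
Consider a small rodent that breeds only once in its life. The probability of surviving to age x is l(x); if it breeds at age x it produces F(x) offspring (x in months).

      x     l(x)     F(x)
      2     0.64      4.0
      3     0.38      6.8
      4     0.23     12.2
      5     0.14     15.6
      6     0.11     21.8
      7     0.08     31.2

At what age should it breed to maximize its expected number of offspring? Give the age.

Expected offspring if breeding at age x = l(x) × F(x):
  age 2: 0.64 × 4.0 = 2.560
  age 3: 0.38 × 6.8 = 2.584
  age 4: 0.23 × 12.2 = 2.806
  age 5: 0.14 × 15.6 = 2.184
  age 6: 0.11 × 21.8 = 2.398
  age 7: 0.08 × 31.2 = 2.496
Maximum at age 4 (2.806).

4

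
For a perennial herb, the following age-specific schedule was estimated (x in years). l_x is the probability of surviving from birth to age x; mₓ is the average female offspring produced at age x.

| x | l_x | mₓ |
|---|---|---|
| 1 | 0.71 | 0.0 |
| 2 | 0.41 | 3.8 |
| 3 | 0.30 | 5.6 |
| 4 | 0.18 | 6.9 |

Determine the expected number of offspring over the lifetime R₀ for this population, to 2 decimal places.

R₀ = Σ l_x mₓ:
  age 1: 0.71 × 0.0 = 0.0000
  age 2: 0.41 × 3.8 = 1.5580
  age 3: 0.30 × 5.6 = 1.6800
  age 4: 0.18 × 6.9 = 1.2420
R₀ = 0.0000 + 1.5580 + 1.6800 + 1.2420 = 4.4800

4.48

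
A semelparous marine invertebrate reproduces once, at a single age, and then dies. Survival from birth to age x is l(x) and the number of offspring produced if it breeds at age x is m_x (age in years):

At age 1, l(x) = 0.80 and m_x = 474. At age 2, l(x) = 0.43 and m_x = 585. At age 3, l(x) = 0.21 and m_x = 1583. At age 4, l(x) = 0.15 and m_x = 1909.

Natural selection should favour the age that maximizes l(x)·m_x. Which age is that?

1

Expected offspring if breeding at age x = l(x) × m_x:
  age 1: 0.80 × 474 = 379.200
  age 2: 0.43 × 585 = 251.550
  age 3: 0.21 × 1583 = 332.430
  age 4: 0.15 × 1909 = 286.350
Maximum at age 1 (379.200).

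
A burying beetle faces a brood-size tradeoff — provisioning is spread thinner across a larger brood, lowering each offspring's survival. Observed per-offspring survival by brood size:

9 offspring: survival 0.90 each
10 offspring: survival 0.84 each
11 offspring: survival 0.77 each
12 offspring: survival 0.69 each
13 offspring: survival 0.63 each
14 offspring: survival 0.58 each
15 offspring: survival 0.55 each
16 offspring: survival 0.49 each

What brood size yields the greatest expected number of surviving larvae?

Expected surviving larvae = c × s(c):
  c=9: 9 × 0.90 = 8.100
  c=10: 10 × 0.84 = 8.400
  c=11: 11 × 0.77 = 8.470
  c=12: 12 × 0.69 = 8.280
  c=13: 13 × 0.63 = 8.190
  c=14: 14 × 0.58 = 8.120
  c=15: 15 × 0.55 = 8.250
  c=16: 16 × 0.49 = 7.840
Maximum at c = 11 (8.470 surviving larvae).

11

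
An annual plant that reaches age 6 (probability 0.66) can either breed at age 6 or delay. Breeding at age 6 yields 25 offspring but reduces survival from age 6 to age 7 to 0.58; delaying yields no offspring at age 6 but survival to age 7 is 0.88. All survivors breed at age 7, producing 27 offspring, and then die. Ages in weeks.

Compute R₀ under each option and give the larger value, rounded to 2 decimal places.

breed at age 6: R₀ = 0.66 × (25 + 0.58 × 27) = 0.66 × 40.6600 = 26.8356
delay to age 7: R₀ = 0.66 × (0.88 × 27) = 0.66 × 23.7600 = 15.6816
Higher: breed at age 6 (26.8356).

26.84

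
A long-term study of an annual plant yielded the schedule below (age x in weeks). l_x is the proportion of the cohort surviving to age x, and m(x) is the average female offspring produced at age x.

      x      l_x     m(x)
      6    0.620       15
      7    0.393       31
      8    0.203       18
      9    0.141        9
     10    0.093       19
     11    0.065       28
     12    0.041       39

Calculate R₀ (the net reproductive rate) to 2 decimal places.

R₀ = Σ l_x m(x):
  age 6: 0.620 × 15 = 9.3000
  age 7: 0.393 × 31 = 12.1830
  age 8: 0.203 × 18 = 3.6540
  age 9: 0.141 × 9 = 1.2690
  age 10: 0.093 × 19 = 1.7670
  age 11: 0.065 × 28 = 1.8200
  age 12: 0.041 × 39 = 1.5990
R₀ = 9.3000 + 12.1830 + 3.6540 + 1.2690 + 1.7670 + 1.8200 + 1.5990 = 31.5920

31.59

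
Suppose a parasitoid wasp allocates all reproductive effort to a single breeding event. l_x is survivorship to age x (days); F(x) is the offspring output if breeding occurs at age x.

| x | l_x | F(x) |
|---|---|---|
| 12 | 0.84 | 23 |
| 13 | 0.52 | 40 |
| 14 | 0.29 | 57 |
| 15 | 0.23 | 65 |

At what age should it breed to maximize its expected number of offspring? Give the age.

13

Expected offspring if breeding at age x = l_x × F(x):
  age 12: 0.84 × 23 = 19.320
  age 13: 0.52 × 40 = 20.800
  age 14: 0.29 × 57 = 16.530
  age 15: 0.23 × 65 = 14.950
Maximum at age 13 (20.800).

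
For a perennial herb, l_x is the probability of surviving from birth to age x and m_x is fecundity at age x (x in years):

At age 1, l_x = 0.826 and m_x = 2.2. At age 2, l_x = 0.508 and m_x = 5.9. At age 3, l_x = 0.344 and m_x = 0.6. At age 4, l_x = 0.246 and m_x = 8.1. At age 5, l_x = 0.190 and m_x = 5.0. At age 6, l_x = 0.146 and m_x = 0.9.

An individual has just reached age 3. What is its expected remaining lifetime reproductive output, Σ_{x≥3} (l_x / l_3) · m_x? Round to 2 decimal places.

9.54

l_3 = 0.344. Conditional survival from age 3 to x is l_x / l_3.
  x=3: (0.344/0.344) × 0.6 = 0.6000
  x=4: (0.246/0.344) × 8.1 = 5.7924
  x=5: (0.190/0.344) × 5.0 = 2.7616
  x=6: (0.146/0.344) × 0.9 = 0.3820
Sum = 0.6000 + 5.7924 + 2.7616 + 0.3820 = 9.5360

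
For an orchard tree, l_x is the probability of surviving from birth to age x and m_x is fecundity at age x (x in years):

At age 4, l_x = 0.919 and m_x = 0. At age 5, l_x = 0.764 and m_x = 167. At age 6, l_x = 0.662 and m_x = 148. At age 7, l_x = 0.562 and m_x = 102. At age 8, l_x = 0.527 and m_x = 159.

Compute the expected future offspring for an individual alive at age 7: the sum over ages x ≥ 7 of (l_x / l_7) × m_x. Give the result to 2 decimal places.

l_7 = 0.562. Conditional survival from age 7 to x is l_x / l_7.
  x=7: (0.562/0.562) × 102 = 102.0000
  x=8: (0.527/0.562) × 159 = 149.0979
Sum = 102.0000 + 149.0979 = 251.0979

251.10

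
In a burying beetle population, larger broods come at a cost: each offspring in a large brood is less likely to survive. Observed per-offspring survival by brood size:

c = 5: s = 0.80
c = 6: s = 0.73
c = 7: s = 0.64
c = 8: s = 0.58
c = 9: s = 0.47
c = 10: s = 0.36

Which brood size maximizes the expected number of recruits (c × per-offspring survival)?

8

Expected recruits = c × s(c):
  c=5: 5 × 0.80 = 4.000
  c=6: 6 × 0.73 = 4.380
  c=7: 7 × 0.64 = 4.480
  c=8: 8 × 0.58 = 4.640
  c=9: 9 × 0.47 = 4.230
  c=10: 10 × 0.36 = 3.600
Maximum at c = 8 (4.640 recruits).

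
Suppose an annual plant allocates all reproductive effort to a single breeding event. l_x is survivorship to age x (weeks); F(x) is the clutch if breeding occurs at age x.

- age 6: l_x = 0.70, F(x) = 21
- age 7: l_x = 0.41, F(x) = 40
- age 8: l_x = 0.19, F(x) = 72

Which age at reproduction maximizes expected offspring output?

7

Expected offspring if breeding at age x = l_x × F(x):
  age 6: 0.70 × 21 = 14.700
  age 7: 0.41 × 40 = 16.400
  age 8: 0.19 × 72 = 13.680
Maximum at age 7 (16.400).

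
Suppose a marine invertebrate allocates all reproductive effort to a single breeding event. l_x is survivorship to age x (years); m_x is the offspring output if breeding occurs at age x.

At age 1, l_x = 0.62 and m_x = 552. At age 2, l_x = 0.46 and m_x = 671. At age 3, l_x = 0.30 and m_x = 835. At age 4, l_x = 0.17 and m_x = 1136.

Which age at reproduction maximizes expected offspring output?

Expected offspring if breeding at age x = l_x × m_x:
  age 1: 0.62 × 552 = 342.240
  age 2: 0.46 × 671 = 308.660
  age 3: 0.30 × 835 = 250.500
  age 4: 0.17 × 1136 = 193.120
Maximum at age 1 (342.240).

1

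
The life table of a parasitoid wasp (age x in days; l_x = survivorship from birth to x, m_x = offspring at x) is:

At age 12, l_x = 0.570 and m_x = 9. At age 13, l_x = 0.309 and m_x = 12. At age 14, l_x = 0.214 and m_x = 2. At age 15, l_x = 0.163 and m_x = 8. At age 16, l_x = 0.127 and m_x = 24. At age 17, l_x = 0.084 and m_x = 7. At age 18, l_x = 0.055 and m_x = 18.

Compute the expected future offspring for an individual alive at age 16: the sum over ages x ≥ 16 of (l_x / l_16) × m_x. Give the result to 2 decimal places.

36.43

l_16 = 0.127. Conditional survival from age 16 to x is l_x / l_16.
  x=16: (0.127/0.127) × 24 = 24.0000
  x=17: (0.084/0.127) × 7 = 4.6299
  x=18: (0.055/0.127) × 18 = 7.7953
Sum = 24.0000 + 4.6299 + 7.7953 = 36.4252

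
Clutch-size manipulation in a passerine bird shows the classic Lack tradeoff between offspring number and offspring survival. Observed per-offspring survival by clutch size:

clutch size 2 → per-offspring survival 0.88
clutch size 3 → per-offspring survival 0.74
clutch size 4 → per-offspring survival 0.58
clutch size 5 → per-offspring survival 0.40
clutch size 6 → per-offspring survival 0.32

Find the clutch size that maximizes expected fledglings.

4

Expected fledglings = c × s(c):
  c=2: 2 × 0.88 = 1.760
  c=3: 3 × 0.74 = 2.220
  c=4: 4 × 0.58 = 2.320
  c=5: 5 × 0.40 = 2.000
  c=6: 6 × 0.32 = 1.920
Maximum at c = 4 (2.320 fledglings).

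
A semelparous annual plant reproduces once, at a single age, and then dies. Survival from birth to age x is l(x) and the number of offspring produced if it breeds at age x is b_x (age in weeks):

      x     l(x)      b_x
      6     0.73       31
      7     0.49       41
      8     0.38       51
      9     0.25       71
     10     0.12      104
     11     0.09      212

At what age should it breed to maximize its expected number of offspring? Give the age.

Expected offspring if breeding at age x = l(x) × b_x:
  age 6: 0.73 × 31 = 22.630
  age 7: 0.49 × 41 = 20.090
  age 8: 0.38 × 51 = 19.380
  age 9: 0.25 × 71 = 17.750
  age 10: 0.12 × 104 = 12.480
  age 11: 0.09 × 212 = 19.080
Maximum at age 6 (22.630).

6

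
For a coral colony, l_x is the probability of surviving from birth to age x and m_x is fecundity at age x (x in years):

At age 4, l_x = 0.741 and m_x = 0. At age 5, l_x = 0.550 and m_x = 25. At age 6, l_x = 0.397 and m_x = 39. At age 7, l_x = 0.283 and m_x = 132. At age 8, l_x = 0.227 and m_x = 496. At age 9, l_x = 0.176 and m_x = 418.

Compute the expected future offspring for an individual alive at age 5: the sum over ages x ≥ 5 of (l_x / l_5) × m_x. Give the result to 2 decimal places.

l_5 = 0.550. Conditional survival from age 5 to x is l_x / l_5.
  x=5: (0.550/0.550) × 25 = 25.0000
  x=6: (0.397/0.550) × 39 = 28.1509
  x=7: (0.283/0.550) × 132 = 67.9200
  x=8: (0.227/0.550) × 496 = 204.7127
  x=9: (0.176/0.550) × 418 = 133.7600
Sum = 25.0000 + 28.1509 + 67.9200 + 204.7127 + 133.7600 = 459.5436

459.54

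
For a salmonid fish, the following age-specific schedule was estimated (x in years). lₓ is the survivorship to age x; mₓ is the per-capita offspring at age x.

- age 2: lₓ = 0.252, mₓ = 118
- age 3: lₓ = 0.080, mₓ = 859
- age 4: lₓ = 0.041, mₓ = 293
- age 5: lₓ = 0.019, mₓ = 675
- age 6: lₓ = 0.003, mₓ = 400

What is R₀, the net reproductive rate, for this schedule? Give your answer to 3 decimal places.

124.494

R₀ = Σ lₓ mₓ:
  age 2: 0.252 × 118 = 29.7360
  age 3: 0.080 × 859 = 68.7200
  age 4: 0.041 × 293 = 12.0130
  age 5: 0.019 × 675 = 12.8250
  age 6: 0.003 × 400 = 1.2000
R₀ = 29.7360 + 68.7200 + 12.0130 + 12.8250 + 1.2000 = 124.4940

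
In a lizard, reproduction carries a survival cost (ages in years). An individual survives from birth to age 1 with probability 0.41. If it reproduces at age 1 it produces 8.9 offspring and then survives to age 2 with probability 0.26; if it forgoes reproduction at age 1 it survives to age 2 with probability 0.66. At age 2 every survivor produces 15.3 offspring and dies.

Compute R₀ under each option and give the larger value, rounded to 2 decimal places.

5.28

breed at age 1: R₀ = 0.41 × (8.9 + 0.26 × 15.3) = 0.41 × 12.8780 = 5.2800
delay to age 2: R₀ = 0.41 × (0.66 × 15.3) = 0.41 × 10.0980 = 4.1402
Higher: breed at age 1 (5.2800).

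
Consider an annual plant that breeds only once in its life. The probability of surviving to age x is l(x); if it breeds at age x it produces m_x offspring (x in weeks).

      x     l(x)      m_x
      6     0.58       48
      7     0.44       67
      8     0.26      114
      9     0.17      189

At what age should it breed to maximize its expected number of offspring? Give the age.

Expected offspring if breeding at age x = l(x) × m_x:
  age 6: 0.58 × 48 = 27.840
  age 7: 0.44 × 67 = 29.480
  age 8: 0.26 × 114 = 29.640
  age 9: 0.17 × 189 = 32.130
Maximum at age 9 (32.130).

9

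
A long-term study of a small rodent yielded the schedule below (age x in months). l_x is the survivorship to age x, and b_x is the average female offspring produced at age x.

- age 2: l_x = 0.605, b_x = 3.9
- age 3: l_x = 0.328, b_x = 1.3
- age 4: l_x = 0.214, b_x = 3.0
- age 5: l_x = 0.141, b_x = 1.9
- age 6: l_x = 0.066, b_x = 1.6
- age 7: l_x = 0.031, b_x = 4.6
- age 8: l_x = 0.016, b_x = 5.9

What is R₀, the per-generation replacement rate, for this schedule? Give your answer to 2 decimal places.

4.04

R₀ = Σ l_x b_x:
  age 2: 0.605 × 3.9 = 2.3595
  age 3: 0.328 × 1.3 = 0.4264
  age 4: 0.214 × 3.0 = 0.6420
  age 5: 0.141 × 1.9 = 0.2679
  age 6: 0.066 × 1.6 = 0.1056
  age 7: 0.031 × 4.6 = 0.1426
  age 8: 0.016 × 5.9 = 0.0944
R₀ = 2.3595 + 0.4264 + 0.6420 + 0.2679 + 0.1056 + 0.1426 + 0.0944 = 4.0384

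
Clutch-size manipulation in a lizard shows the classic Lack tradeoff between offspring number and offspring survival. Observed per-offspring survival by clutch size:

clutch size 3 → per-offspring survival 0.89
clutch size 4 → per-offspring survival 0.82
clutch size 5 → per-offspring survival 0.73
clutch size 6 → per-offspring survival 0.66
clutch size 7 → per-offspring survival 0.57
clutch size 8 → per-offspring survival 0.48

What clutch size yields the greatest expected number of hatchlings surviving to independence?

Expected hatchlings surviving to independence = c × s(c):
  c=3: 3 × 0.89 = 2.670
  c=4: 4 × 0.82 = 3.280
  c=5: 5 × 0.73 = 3.650
  c=6: 6 × 0.66 = 3.960
  c=7: 7 × 0.57 = 3.990
  c=8: 8 × 0.48 = 3.840
Maximum at c = 7 (3.990 hatchlings surviving to independence).

7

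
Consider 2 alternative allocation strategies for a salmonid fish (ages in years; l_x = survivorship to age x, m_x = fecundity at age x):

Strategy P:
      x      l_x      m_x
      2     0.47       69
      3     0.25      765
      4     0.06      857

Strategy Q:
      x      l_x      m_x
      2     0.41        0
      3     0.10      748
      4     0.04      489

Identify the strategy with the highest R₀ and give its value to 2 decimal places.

Strategy P: R₀ = 0.47×69 + 0.25×765 + 0.06×857 = 275.1000
Strategy Q: R₀ = 0.41×0 + 0.10×748 + 0.04×489 = 94.3600
Highest R₀: strategy P with 275.1000.

275.10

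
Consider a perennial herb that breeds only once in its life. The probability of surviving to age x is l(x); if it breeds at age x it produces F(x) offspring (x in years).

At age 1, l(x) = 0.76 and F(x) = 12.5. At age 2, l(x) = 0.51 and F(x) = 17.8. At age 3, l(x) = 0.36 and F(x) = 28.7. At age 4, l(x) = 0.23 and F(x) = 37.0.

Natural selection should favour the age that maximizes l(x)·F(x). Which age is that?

3

Expected offspring if breeding at age x = l(x) × F(x):
  age 1: 0.76 × 12.5 = 9.500
  age 2: 0.51 × 17.8 = 9.078
  age 3: 0.36 × 28.7 = 10.332
  age 4: 0.23 × 37.0 = 8.510
Maximum at age 3 (10.332).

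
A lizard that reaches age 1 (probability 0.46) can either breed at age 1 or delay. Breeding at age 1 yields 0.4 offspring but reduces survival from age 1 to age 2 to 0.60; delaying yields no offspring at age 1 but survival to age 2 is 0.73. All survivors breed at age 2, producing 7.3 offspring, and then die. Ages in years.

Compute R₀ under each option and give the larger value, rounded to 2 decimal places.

breed at age 1: R₀ = 0.46 × (0.4 + 0.60 × 7.3) = 0.46 × 4.7800 = 2.1988
delay to age 2: R₀ = 0.46 × (0.73 × 7.3) = 0.46 × 5.3290 = 2.4513
Higher: delay to age 2 (2.4513).

2.45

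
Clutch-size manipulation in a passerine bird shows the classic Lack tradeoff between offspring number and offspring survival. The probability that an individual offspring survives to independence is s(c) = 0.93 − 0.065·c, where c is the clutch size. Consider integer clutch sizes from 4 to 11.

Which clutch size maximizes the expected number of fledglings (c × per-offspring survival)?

7

Expected fledglings = c × s(c):
  c=4: 4 × 0.670 = 2.680
  c=5: 5 × 0.605 = 3.025
  c=6: 6 × 0.540 = 3.240
  c=7: 7 × 0.475 = 3.325
  c=8: 8 × 0.410 = 3.280
  c=9: 9 × 0.345 = 3.105
  c=10: 10 × 0.280 = 2.800
  c=11: 11 × 0.215 = 2.365
Maximum at c = 7 (3.325 fledglings).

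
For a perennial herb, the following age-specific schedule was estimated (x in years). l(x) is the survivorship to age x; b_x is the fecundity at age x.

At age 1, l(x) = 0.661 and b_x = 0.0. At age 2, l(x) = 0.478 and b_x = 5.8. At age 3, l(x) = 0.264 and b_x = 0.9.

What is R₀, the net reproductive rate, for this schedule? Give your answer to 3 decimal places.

3.010

R₀ = Σ l(x) b_x:
  age 1: 0.661 × 0.0 = 0.0000
  age 2: 0.478 × 5.8 = 2.7724
  age 3: 0.264 × 0.9 = 0.2376
R₀ = 0.0000 + 2.7724 + 0.2376 = 3.0100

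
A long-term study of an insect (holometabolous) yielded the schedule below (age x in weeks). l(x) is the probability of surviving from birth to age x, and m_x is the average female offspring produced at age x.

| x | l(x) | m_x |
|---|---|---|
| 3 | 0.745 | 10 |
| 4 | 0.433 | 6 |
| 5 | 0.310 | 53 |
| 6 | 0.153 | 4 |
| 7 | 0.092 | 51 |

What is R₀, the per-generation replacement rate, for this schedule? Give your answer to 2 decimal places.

31.78

R₀ = Σ l(x) m_x:
  age 3: 0.745 × 10 = 7.4500
  age 4: 0.433 × 6 = 2.5980
  age 5: 0.310 × 53 = 16.4300
  age 6: 0.153 × 4 = 0.6120
  age 7: 0.092 × 51 = 4.6920
R₀ = 7.4500 + 2.5980 + 16.4300 + 0.6120 + 4.6920 = 31.7820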